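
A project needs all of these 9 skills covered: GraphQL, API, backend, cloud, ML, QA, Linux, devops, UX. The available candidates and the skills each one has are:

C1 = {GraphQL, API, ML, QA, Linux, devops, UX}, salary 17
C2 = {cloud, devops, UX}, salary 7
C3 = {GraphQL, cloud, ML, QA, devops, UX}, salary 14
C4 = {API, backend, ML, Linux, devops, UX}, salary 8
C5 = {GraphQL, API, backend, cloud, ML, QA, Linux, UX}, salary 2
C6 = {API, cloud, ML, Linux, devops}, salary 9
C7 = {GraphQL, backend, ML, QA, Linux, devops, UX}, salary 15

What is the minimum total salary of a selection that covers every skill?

9

C2, C5 cover every skill at salary 7 + 2 = 9.
Any cover uses at least 2 candidates; among all covering selections none totals below 9.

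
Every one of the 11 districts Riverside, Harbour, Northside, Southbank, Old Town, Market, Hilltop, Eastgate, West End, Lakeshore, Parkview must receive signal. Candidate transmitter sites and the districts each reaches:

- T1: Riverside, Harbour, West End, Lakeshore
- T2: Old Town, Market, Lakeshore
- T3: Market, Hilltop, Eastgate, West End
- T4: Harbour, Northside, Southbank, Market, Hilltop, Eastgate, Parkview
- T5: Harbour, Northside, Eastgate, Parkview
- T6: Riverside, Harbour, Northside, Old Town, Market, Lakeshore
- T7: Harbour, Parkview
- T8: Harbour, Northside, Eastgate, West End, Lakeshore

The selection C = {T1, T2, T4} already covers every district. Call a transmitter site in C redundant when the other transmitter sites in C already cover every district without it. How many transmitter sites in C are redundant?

0

Drop T1: Riverside, West End uncovered — not redundant.
Drop T2: Old Town uncovered — not redundant.
Drop T4: Northside, Southbank, Hilltop, Eastgate, … uncovered — not redundant.
None of the transmitter sites in C is redundant.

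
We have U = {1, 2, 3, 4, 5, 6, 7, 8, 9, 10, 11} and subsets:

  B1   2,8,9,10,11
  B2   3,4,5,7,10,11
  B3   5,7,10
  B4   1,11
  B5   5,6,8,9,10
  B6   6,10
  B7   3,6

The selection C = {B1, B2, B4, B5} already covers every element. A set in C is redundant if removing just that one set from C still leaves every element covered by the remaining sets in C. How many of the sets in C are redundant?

Drop B1: 2 uncovered — not redundant.
Drop B2: 3, 4, 7 uncovered — not redundant.
Drop B4: 1 uncovered — not redundant.
Drop B5: 6 uncovered — not redundant.
None of the sets in C is redundant.

0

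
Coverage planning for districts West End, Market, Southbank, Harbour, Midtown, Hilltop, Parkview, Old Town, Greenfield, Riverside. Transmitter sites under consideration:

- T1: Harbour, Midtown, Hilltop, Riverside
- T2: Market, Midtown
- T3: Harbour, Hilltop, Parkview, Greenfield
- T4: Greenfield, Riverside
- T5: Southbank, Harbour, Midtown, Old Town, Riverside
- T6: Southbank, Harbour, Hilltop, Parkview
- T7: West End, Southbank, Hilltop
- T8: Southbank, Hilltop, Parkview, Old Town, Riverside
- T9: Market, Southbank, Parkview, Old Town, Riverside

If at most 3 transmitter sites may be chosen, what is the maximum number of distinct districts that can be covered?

Choosing T1, T3, T9 covers {Market, Southbank, Harbour, Midtown, Hilltop, Parkview, Old Town, Greenfield, Riverside} — 9 districts.
No choice of 3 transmitter sites does better; here West End is left uncovered.

9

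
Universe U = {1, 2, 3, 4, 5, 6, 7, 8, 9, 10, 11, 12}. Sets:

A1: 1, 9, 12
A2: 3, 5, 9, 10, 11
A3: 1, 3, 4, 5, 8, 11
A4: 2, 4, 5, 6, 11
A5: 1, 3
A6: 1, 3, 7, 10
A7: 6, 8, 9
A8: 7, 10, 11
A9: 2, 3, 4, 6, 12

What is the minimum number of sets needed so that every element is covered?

A1, A3, A4, A6 together cover {1, 2, 3, 4, 5, 6, 7, 8, 9, 10, 11, 12} — every element.
No 3 of the 9 sets cover everything (all 84 triples fall short), so 4 is minimum.

4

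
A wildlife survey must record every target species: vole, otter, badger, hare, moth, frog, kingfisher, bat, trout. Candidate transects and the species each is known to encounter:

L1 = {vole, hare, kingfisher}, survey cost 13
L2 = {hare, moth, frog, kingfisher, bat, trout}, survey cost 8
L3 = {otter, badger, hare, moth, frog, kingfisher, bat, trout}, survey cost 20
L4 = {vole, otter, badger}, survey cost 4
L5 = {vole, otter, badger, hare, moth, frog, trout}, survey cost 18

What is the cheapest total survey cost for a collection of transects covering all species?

L2, L4 cover every species at survey cost 8 + 4 = 12.
Any cover uses at least 2 transects; among all covering selections none totals below 12.

12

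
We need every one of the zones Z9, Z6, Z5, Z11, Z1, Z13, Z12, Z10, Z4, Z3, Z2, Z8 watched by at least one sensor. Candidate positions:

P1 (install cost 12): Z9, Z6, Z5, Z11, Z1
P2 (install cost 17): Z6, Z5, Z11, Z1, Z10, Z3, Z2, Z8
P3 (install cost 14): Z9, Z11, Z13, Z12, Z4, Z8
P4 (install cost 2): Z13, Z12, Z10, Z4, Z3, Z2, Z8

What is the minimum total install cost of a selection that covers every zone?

14

P1, P4 cover every zone at install cost 12 + 2 = 14.
Any cover uses at least 2 sensor positions; among all covering selections none totals below 14.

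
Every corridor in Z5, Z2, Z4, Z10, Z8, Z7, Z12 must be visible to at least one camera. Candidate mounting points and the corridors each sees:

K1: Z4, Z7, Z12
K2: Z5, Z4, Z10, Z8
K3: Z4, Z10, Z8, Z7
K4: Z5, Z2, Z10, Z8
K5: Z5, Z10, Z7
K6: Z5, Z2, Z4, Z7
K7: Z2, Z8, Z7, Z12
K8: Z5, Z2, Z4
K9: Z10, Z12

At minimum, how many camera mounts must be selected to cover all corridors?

K1, K4 together cover {Z5, Z2, Z4, Z10, Z8, Z7, Z12} — every corridor.
No single camera mount contains all 7 corridors, so 2 is optimal.

2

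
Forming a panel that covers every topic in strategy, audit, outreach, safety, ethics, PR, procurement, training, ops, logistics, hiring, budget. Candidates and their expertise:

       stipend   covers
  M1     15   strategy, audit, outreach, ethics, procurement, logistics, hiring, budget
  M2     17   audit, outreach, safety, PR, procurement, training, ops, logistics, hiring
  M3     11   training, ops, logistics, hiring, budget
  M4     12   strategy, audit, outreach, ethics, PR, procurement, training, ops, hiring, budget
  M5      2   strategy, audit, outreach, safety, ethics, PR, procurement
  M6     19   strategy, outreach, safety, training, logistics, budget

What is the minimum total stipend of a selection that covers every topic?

M3, M5 cover every topic at stipend 11 + 2 = 13.
Any cover uses at least 2 members; among all covering selections none totals below 13.

13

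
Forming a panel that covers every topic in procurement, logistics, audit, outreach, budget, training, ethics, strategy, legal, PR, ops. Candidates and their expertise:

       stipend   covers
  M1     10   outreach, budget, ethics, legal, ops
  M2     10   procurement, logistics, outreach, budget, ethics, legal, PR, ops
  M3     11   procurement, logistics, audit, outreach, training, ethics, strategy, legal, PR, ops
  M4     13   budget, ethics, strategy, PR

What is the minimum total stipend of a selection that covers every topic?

M1, M3 cover every topic at stipend 10 + 11 = 21.
Any cover uses at least 2 members; among all covering selections none totals below 21.

21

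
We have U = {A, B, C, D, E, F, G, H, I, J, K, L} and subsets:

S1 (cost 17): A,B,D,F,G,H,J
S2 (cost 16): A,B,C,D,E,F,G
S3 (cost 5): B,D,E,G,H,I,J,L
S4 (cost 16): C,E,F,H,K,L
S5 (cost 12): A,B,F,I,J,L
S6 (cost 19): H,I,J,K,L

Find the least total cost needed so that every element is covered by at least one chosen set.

S3, S4, S5 cover every element at cost 5 + 16 + 12 = 33.
Any cover uses at least 2 sets; among all covering selections none totals below 33.

33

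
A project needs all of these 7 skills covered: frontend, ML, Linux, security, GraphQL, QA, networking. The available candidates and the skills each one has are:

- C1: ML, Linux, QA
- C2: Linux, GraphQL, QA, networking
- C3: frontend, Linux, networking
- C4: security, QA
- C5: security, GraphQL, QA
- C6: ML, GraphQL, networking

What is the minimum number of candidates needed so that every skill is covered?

3

C1, C3, C5 together cover {frontend, ML, Linux, security, GraphQL, QA, networking} — every skill.
No 2 of the 6 candidates cover everything (all 15 pairs fall short), so 3 is minimum.
Greedy (largest uncovered first) would take C2, C1, C3, C4 — 4 candidates — but 3 suffice.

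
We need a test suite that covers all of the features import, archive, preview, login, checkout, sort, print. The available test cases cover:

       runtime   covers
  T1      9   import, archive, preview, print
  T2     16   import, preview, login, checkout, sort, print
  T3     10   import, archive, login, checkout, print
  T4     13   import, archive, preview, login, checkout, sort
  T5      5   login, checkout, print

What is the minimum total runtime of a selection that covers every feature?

T4, T5 cover every feature at runtime 13 + 5 = 18.
Any cover uses at least 2 test cases; among all covering selections none totals below 18.
Greedy by coverage-per-runtime would pick T5, T1, T4 for 27 — worse than the optimum 18.

18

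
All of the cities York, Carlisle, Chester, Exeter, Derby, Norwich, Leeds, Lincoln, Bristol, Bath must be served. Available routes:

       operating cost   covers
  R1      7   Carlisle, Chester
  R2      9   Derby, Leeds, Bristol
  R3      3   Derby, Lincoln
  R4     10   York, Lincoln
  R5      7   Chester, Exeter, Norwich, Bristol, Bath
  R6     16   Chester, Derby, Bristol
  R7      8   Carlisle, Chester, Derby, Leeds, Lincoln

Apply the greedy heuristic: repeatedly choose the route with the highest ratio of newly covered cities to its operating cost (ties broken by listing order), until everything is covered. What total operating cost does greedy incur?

28

Pick 1: R5 adds 5 new (Chester, Exeter, Norwich, Bristol, Bath) at operating cost 7 (ratio 5/7).
Pick 2: R3 adds 2 new (Derby, Lincoln) at operating cost 3 (ratio 2/3).
Pick 3: R7 adds 2 new (Carlisle, Leeds) at operating cost 8 (ratio 2/8).
Pick 4: R4 adds 1 new (York) at operating cost 10 (ratio 1/10).
Greedy total operating cost: 7 + 3 + 8 + 10 = 28. (The true optimum is 25, so greedy overshoots here.)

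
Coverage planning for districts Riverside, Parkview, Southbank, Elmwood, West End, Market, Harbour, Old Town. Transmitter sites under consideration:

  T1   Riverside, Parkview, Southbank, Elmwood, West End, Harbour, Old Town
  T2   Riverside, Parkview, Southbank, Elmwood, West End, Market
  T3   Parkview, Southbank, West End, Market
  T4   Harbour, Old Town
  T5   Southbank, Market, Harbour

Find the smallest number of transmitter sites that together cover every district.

T1, T2 together cover {Riverside, Parkview, Southbank, Elmwood, West End, Market, Harbour, Old Town} — every district.
No single transmitter site contains all 8 districts, so 2 is optimal.

2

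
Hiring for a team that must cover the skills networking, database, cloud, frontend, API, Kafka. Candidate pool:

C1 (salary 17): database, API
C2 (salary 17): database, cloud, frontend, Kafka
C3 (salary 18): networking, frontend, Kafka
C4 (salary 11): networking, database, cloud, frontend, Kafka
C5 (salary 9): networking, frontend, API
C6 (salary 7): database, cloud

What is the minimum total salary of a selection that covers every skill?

20

C4, C5 cover every skill at salary 11 + 9 = 20.
Any cover uses at least 2 candidates; among all covering selections none totals below 20.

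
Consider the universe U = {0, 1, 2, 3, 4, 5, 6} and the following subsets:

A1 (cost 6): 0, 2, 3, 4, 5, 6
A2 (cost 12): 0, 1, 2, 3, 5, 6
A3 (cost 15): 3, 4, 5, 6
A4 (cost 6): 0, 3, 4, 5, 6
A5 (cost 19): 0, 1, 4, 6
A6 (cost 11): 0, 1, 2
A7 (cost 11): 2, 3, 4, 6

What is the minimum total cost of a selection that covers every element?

17

A1, A6 cover every element at cost 6 + 11 = 17.
Any cover uses at least 2 sets; among all covering selections none totals below 17.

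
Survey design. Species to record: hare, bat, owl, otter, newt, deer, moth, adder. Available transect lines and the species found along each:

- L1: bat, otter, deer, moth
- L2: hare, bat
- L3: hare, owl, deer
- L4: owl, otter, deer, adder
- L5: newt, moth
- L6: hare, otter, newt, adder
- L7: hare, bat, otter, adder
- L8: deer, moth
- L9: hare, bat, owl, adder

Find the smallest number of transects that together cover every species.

3

L1, L3, L6 together cover {hare, bat, owl, otter, newt, deer, moth, adder} — every species.
No 2 of the 9 transects cover everything (all 36 pairs fall short), so 3 is minimum.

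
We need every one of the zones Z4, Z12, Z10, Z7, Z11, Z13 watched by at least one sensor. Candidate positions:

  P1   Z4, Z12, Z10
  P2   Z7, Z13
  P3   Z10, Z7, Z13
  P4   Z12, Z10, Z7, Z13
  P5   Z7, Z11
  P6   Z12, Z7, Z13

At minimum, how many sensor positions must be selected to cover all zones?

3

P1, P2, P5 together cover {Z4, Z12, Z10, Z7, Z11, Z13} — every zone.
No 2 of the 6 sensor positions cover everything (all 15 pairs fall short), so 3 is minimum.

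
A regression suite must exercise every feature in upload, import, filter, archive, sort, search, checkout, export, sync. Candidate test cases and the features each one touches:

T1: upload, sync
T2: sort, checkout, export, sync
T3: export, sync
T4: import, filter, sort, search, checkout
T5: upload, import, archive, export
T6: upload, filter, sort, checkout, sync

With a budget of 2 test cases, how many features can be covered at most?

8

Choosing T4, T5 covers {upload, import, filter, archive, sort, search, checkout, export} — 8 features.
No choice of 2 test cases does better; here sync is left uncovered.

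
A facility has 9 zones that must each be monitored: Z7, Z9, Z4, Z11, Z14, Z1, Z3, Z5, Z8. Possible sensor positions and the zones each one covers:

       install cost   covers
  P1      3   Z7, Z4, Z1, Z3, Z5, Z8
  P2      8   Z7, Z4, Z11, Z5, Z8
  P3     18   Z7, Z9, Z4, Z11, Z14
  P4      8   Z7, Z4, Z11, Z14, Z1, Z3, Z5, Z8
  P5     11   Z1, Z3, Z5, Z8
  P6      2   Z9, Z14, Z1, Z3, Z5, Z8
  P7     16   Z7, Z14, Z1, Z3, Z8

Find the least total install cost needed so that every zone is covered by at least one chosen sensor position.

P2, P6 cover every zone at install cost 8 + 2 = 10.
Any cover uses at least 2 sensor positions; among all covering selections none totals below 10.

10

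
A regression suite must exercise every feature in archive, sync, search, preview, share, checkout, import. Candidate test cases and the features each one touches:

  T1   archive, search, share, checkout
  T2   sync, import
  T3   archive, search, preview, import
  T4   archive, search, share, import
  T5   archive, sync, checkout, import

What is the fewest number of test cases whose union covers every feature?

T1, T2, T3 together cover {archive, sync, search, preview, share, checkout, import} — every feature.
No 2 of the 5 test cases cover everything (all 10 pairs fall short), so 3 is minimum.

3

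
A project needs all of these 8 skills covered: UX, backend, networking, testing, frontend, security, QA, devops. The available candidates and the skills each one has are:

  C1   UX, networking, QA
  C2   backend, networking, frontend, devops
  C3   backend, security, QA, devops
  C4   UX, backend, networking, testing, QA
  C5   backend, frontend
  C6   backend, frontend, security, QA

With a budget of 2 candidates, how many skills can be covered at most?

7

Choosing C2, C4 covers {UX, backend, networking, testing, frontend, QA, devops} — 7 skills.
No choice of 2 candidates does better; here security is left uncovered.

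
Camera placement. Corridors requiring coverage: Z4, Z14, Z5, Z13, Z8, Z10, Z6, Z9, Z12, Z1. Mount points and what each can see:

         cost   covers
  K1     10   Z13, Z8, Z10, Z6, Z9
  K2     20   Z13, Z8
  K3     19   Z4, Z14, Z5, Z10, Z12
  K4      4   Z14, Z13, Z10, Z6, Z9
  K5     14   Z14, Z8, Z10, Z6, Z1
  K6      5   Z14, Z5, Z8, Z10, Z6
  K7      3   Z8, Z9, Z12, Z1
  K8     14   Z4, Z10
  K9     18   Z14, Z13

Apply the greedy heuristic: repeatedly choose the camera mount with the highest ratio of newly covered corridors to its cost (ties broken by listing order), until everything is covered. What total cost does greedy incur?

Pick 1: K7 adds 4 new (Z8, Z9, Z12, Z1) at cost 3 (ratio 4/3).
Pick 2: K4 adds 4 new (Z14, Z13, Z10, Z6) at cost 4 (ratio 4/4).
Pick 3: K6 adds 1 new (Z5) at cost 5 (ratio 1/5).
Pick 4: K8 adds 1 new (Z4) at cost 14 (ratio 1/14).
Greedy total cost: 3 + 4 + 5 + 14 = 26.

26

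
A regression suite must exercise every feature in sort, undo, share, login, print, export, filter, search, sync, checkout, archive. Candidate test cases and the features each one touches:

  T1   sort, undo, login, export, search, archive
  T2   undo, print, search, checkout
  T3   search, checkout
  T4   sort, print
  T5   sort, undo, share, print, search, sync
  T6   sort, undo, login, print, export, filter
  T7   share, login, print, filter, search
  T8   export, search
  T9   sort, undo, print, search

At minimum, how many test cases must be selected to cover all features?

4

T1, T2, T5, T6 together cover {sort, undo, share, login, print, export, filter, search, sync, checkout, archive} — every feature.
No 3 of the 9 test cases cover everything (all 84 triples fall short), so 4 is minimum.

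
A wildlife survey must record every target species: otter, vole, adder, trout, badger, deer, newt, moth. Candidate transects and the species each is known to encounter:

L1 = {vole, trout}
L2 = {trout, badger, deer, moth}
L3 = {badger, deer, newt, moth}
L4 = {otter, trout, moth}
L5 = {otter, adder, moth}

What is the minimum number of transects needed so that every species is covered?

L1, L3, L5 together cover {otter, vole, adder, trout, badger, deer, newt, moth} — every species.
No 2 of the 5 transects cover everything (all 10 pairs fall short), so 3 is minimum.
Greedy (largest uncovered first) would take L2, L5, L1, L3 — 4 transects — but 3 suffice.

3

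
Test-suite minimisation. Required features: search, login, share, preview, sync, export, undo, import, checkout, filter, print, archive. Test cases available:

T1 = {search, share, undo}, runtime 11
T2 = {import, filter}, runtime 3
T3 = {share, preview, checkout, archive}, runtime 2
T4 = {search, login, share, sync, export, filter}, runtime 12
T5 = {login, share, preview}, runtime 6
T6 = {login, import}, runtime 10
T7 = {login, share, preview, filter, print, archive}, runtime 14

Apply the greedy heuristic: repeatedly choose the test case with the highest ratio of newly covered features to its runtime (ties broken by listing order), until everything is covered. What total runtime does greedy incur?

Pick 1: T3 adds 4 new (share, preview, checkout, archive) at runtime 2 (ratio 4/2).
Pick 2: T2 adds 2 new (import, filter) at runtime 3 (ratio 2/3).
Pick 3: T4 adds 4 new (search, login, sync, export) at runtime 12 (ratio 4/12).
Pick 4: T1 adds 1 new (undo) at runtime 11 (ratio 1/11).
Pick 5: T7 adds 1 new (print) at runtime 14 (ratio 1/14).
Greedy total runtime: 2 + 3 + 12 + 11 + 14 = 42.

42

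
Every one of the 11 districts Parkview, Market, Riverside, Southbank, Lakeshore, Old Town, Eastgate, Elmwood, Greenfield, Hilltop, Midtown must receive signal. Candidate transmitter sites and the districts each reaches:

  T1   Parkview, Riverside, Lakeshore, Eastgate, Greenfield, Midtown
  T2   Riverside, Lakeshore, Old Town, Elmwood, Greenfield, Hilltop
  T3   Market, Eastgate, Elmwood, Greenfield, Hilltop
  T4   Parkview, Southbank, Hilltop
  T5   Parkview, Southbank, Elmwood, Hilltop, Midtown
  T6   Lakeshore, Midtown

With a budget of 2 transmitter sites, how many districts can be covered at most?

9

Choosing T1, T2 covers {Parkview, Riverside, Lakeshore, Old Town, Eastgate, Elmwood, Greenfield, Hilltop, Midtown} — 9 districts.
No choice of 2 transmitter sites does better; here Market, Southbank are left uncovered.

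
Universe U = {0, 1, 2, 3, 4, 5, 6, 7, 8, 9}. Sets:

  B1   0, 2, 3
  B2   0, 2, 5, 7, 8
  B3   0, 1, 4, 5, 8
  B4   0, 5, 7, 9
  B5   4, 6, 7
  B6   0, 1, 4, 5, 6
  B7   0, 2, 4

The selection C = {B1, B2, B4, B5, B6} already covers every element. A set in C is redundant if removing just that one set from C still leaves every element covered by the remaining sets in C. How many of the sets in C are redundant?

Drop B1: 3 uncovered — not redundant.
Drop B2: 8 uncovered — not redundant.
Drop B4: 9 uncovered — not redundant.
Drop B5: the rest still cover every element — redundant.
Drop B6: 1 uncovered — not redundant.
1 redundant: B5.

1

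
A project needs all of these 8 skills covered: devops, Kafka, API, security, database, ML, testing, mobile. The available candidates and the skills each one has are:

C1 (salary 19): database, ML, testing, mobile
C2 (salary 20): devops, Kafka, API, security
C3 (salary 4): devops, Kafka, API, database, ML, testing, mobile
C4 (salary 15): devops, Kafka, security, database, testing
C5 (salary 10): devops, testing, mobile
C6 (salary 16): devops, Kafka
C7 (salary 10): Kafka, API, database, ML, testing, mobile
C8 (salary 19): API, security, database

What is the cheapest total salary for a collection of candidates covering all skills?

C3, C4 cover every skill at salary 4 + 15 = 19.
Any cover uses at least 2 candidates; among all covering selections none totals below 19.

19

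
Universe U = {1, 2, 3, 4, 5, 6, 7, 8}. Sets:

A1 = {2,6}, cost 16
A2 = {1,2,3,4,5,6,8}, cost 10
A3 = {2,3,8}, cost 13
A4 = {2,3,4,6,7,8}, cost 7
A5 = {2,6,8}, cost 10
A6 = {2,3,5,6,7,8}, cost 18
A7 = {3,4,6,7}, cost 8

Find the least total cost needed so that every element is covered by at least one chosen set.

A2, A4 cover every element at cost 10 + 7 = 17.
Any cover uses at least 2 sets; among all covering selections none totals below 17.

17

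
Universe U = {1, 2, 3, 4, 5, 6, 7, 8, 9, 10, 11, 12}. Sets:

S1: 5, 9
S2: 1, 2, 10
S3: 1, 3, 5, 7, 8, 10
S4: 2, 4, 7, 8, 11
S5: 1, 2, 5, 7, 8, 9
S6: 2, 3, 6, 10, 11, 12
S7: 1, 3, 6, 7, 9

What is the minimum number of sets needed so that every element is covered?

S4, S5, S6 together cover {1, 2, 3, 4, 5, 6, 7, 8, 9, 10, 11, 12} — every element.
No 2 of the 7 sets cover everything (all 21 pairs fall short), so 3 is minimum.
Greedy (largest uncovered first) would take S3, S6, S1, S4 — 4 sets — but 3 suffice.

3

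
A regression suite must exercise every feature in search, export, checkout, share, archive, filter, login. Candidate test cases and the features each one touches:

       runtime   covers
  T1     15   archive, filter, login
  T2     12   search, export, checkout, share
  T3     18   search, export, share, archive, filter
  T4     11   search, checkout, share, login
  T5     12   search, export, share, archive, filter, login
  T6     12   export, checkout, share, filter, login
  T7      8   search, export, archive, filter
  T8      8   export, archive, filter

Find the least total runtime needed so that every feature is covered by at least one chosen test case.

T4, T7 cover every feature at runtime 11 + 8 = 19.
Any cover uses at least 2 test cases; among all covering selections none totals below 19.
Greedy by coverage-per-runtime would pick T5, T4 for 23 — worse than the optimum 19.

19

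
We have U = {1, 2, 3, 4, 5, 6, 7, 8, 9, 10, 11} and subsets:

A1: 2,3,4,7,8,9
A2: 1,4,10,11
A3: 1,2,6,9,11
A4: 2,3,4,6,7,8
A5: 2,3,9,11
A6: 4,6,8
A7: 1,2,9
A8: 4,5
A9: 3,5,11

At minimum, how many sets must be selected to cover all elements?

A1, A2, A3, A8 together cover {1, 2, 3, 4, 5, 6, 7, 8, 9, 10, 11} — every element.
No 3 of the 9 sets cover everything (all 84 triples fall short), so 4 is minimum.

4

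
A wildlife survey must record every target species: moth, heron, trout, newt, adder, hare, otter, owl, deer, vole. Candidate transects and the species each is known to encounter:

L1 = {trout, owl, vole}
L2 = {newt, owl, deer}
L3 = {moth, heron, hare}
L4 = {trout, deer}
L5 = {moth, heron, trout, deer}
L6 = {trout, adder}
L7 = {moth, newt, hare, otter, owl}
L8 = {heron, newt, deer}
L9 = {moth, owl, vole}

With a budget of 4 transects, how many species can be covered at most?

10

Choosing L1, L5, L6, L7 covers {moth, heron, trout, newt, adder, hare, otter, owl, deer, vole} — 10 species.
That is all 10 species.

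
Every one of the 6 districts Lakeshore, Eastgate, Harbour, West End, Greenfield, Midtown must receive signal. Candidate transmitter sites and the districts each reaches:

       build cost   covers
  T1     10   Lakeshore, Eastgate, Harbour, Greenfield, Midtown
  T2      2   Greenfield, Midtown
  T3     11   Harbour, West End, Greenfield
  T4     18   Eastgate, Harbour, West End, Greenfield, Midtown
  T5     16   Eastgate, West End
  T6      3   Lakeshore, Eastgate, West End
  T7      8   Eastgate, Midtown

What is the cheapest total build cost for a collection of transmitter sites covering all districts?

T1, T6 cover every district at build cost 10 + 3 = 13.
Any cover uses at least 2 transmitter sites; among all covering selections none totals below 13.
Greedy by coverage-per-build cost would pick T2, T6, T1 for 15 — worse than the optimum 13.

13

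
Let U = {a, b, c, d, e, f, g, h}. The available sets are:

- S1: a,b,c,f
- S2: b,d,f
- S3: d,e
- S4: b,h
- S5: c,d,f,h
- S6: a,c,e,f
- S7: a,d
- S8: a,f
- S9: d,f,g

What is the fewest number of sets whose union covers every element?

S4, S6, S9 together cover {a, b, c, d, e, f, g, h} — every element.
No 2 of the 9 sets cover everything (all 36 pairs fall short), so 3 is minimum.

3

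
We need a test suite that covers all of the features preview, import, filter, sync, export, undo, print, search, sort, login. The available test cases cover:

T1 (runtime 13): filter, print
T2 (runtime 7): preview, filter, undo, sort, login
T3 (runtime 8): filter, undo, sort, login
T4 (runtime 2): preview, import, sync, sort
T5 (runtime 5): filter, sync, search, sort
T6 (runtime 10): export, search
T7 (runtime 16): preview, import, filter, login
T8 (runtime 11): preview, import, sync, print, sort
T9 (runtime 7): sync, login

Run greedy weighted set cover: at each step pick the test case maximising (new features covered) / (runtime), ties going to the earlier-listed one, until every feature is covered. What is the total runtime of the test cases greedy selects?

Pick 1: T4 adds 4 new (preview, import, sync, sort) at runtime 2 (ratio 4/2).
Pick 2: T2 adds 3 new (filter, undo, login) at runtime 7 (ratio 3/7).
Pick 3: T5 adds 1 new (search) at runtime 5 (ratio 1/5).
Pick 4: T6 adds 1 new (export) at runtime 10 (ratio 1/10).
Pick 5: T8 adds 1 new (print) at runtime 11 (ratio 1/11).
Greedy total runtime: 2 + 7 + 5 + 10 + 11 = 35. (The true optimum is 28, so greedy overshoots here.)

35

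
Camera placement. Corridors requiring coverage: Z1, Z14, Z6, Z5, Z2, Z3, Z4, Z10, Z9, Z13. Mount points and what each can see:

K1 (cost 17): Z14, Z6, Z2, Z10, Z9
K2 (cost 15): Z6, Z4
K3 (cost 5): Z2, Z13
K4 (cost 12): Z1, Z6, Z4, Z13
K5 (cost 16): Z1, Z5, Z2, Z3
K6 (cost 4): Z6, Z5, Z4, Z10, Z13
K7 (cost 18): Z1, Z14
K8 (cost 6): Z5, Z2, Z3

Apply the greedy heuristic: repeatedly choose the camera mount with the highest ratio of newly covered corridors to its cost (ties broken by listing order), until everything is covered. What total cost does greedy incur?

39

Pick 1: K6 adds 5 new (Z6, Z5, Z4, Z10, Z13) at cost 4 (ratio 5/4).
Pick 2: K8 adds 2 new (Z2, Z3) at cost 6 (ratio 2/6).
Pick 3: K1 adds 2 new (Z14, Z9) at cost 17 (ratio 2/17).
Pick 4: K4 adds 1 new (Z1) at cost 12 (ratio 1/12).
Greedy total cost: 4 + 6 + 17 + 12 = 39. (The true optimum is 35, so greedy overshoots here.)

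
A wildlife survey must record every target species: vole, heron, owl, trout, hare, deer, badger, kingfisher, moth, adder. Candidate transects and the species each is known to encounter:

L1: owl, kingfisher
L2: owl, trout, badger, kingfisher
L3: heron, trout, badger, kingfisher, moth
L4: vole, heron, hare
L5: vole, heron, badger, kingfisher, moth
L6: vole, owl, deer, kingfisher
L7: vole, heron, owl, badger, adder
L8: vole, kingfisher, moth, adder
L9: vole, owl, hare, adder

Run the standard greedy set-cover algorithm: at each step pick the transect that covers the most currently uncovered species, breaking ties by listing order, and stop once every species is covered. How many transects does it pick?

3

Pick 1: L3 covers 5 new species (heron, trout, badger, kingfisher, moth).
Pick 2: L9 covers 4 new species (vole, owl, hare, adder).
Pick 3: L6 covers 1 new species (deer).
Greedy uses 3 transects.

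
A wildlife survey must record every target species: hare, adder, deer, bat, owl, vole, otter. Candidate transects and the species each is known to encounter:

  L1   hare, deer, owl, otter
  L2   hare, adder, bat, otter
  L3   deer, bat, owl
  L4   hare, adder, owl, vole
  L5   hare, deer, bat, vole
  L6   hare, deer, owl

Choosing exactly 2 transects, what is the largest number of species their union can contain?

Choosing L1, L2 covers {hare, adder, deer, bat, owl, otter} — 6 species.
No choice of 2 transects does better; here vole is left uncovered.

6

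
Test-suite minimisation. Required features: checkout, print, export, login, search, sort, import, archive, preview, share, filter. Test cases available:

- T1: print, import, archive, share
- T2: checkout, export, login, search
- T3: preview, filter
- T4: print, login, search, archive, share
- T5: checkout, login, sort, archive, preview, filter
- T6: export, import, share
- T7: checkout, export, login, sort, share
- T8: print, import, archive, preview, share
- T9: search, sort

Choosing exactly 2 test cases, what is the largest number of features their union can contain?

9

Choosing T1, T5 covers {checkout, print, login, sort, import, archive, preview, share, filter} — 9 features.
No choice of 2 test cases does better; here export, search are left uncovered.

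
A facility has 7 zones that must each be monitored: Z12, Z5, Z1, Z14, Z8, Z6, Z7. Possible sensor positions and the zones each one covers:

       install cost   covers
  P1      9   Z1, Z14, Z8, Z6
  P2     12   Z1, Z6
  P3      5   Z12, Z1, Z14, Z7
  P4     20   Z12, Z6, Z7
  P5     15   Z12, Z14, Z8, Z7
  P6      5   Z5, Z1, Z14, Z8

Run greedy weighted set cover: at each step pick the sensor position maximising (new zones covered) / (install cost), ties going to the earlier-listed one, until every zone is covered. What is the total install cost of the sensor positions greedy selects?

19

Pick 1: P3 adds 4 new (Z12, Z1, Z14, Z7) at install cost 5 (ratio 4/5).
Pick 2: P6 adds 2 new (Z5, Z8) at install cost 5 (ratio 2/5).
Pick 3: P1 adds 1 new (Z6) at install cost 9 (ratio 1/9).
Greedy total install cost: 5 + 5 + 9 = 19.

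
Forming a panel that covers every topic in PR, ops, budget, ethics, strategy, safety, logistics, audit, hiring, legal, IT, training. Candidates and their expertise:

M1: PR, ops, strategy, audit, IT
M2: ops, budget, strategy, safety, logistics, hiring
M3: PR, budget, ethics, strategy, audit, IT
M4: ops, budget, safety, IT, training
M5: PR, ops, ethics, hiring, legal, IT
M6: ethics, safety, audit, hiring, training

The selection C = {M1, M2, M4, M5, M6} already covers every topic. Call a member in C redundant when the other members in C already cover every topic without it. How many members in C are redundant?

Drop M1: the rest still cover every topic — redundant.
Drop M2: logistics uncovered — not redundant.
Drop M4: the rest still cover every topic — redundant.
Drop M5: legal uncovered — not redundant.
Drop M6: the rest still cover every topic — redundant.
3 redundant: M1, M4, M6.

3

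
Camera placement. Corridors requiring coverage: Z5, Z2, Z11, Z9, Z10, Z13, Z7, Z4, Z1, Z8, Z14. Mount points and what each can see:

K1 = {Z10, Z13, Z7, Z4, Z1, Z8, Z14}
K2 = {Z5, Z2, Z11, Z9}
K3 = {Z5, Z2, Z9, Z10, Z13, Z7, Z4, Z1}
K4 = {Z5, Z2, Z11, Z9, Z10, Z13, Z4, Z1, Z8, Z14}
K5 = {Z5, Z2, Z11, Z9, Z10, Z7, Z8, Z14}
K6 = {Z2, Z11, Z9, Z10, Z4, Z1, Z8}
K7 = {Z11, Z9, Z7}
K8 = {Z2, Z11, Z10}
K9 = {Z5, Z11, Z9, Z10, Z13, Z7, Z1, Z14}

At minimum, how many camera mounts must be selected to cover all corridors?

2

K1, K2 together cover {Z5, Z2, Z11, Z9, Z10, Z13, Z7, Z4, Z1, Z8, Z14} — every corridor.
No single camera mount contains all 11 corridors, so 2 is optimal.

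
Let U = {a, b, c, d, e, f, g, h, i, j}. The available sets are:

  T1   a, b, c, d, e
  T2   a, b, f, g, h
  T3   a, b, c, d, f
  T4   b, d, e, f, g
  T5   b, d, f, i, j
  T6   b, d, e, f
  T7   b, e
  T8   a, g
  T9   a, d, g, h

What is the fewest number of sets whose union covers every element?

3

T1, T2, T5 together cover {a, b, c, d, e, f, g, h, i, j} — every element.
No 2 of the 9 sets cover everything (all 36 pairs fall short), so 3 is minimum.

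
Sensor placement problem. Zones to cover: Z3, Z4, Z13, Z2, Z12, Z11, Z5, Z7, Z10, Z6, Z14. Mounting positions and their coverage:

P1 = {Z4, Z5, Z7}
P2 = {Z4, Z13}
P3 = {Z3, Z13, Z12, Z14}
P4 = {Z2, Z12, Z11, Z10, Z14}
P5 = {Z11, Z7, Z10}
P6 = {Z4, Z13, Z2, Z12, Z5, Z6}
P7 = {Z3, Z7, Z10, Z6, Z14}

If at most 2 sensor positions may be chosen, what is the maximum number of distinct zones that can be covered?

Choosing P6, P7 covers {Z3, Z4, Z13, Z2, Z12, Z5, Z7, Z10, Z6, Z14} — 10 zones.
No choice of 2 sensor positions does better; here Z11 is left uncovered.

10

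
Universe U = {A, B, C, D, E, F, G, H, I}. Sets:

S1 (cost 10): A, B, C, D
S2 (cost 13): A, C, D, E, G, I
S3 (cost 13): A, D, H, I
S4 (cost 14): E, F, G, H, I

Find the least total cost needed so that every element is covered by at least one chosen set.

S1, S4 cover every element at cost 10 + 14 = 24.
Any cover uses at least 2 sets; among all covering selections none totals below 24.

24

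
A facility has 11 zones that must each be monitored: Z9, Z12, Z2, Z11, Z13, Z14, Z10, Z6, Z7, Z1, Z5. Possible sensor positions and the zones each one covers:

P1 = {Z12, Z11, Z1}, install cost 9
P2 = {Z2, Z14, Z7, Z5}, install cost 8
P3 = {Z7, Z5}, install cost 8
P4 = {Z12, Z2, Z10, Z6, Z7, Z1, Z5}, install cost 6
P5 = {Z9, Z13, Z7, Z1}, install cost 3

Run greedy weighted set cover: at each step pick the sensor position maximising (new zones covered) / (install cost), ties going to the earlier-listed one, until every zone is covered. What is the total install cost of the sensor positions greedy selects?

26

Pick 1: P5 adds 4 new (Z9, Z13, Z7, Z1) at install cost 3 (ratio 4/3).
Pick 2: P4 adds 5 new (Z12, Z2, Z10, Z6, Z5) at install cost 6 (ratio 5/6).
Pick 3: P2 adds 1 new (Z14) at install cost 8 (ratio 1/8).
Pick 4: P1 adds 1 new (Z11) at install cost 9 (ratio 1/9).
Greedy total install cost: 3 + 6 + 8 + 9 = 26.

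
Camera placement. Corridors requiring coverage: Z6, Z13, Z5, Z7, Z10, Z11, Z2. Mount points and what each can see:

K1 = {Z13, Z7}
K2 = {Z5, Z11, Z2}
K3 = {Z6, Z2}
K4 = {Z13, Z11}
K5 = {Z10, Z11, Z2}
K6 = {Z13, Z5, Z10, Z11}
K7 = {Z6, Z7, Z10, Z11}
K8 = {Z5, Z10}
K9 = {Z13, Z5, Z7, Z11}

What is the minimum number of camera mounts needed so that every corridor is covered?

3

K1, K2, K7 together cover {Z6, Z13, Z5, Z7, Z10, Z11, Z2} — every corridor.
No 2 of the 9 camera mounts cover everything (all 36 pairs fall short), so 3 is minimum.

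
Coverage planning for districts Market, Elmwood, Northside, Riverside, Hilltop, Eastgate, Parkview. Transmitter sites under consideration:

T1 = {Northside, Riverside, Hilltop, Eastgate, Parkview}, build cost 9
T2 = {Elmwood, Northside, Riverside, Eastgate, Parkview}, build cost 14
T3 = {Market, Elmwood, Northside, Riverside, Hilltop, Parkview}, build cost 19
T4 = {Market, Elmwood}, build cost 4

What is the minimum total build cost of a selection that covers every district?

13

T1, T4 cover every district at build cost 9 + 4 = 13.
Any cover uses at least 2 transmitter sites; among all covering selections none totals below 13.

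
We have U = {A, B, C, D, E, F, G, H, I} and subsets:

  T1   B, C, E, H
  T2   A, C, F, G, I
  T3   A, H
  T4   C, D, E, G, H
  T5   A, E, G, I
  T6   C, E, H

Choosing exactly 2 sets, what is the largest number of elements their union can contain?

Choosing T1, T2 covers {A, B, C, E, F, G, H, I} — 8 elements.
No choice of 2 sets does better; here D is left uncovered.

8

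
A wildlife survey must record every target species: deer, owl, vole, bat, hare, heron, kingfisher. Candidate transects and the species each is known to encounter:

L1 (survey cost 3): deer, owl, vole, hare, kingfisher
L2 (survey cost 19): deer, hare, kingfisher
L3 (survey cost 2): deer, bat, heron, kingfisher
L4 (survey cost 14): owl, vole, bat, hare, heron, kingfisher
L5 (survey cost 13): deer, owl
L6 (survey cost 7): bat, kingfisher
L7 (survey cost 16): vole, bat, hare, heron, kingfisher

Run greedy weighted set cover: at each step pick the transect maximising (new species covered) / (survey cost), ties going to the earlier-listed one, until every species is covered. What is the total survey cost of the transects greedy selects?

Pick 1: L3 adds 4 new (deer, bat, heron, kingfisher) at survey cost 2 (ratio 4/2).
Pick 2: L1 adds 3 new (owl, vole, hare) at survey cost 3 (ratio 3/3).
Greedy total survey cost: 2 + 3 = 5.

5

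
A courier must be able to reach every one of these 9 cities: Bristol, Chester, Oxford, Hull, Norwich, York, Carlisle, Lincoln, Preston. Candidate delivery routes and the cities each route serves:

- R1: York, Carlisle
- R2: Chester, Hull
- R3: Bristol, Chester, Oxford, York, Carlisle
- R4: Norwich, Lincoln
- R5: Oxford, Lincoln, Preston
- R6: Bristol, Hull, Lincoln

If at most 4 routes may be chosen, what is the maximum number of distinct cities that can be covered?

9

Choosing R2, R3, R4, R5 covers {Bristol, Chester, Oxford, Hull, Norwich, York, Carlisle, Lincoln, Preston} — 9 cities.
That is all 9 cities.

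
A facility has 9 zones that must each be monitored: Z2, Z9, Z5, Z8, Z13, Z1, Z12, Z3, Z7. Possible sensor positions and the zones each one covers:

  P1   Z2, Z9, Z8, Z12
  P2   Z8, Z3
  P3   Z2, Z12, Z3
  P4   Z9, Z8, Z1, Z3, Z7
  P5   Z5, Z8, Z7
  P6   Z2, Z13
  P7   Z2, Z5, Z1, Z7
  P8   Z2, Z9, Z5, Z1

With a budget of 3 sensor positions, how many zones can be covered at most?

8

Choosing P1, P2, P7 covers {Z2, Z9, Z5, Z8, Z1, Z12, Z3, Z7} — 8 zones.
No choice of 3 sensor positions does better; here Z13 is left uncovered.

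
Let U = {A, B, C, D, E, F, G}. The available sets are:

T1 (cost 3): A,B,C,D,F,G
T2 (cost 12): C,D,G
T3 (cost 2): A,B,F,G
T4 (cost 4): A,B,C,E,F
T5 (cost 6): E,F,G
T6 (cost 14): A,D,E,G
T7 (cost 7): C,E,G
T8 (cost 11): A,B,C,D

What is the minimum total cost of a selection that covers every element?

7

T1, T4 cover every element at cost 3 + 4 = 7.
Any cover uses at least 2 sets; among all covering selections none totals below 7.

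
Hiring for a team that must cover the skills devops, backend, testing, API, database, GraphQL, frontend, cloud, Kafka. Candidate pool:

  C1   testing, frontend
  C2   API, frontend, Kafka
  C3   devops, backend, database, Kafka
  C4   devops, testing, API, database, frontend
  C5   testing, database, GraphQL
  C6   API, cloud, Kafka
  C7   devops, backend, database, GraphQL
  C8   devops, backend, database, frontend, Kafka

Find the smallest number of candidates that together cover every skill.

C1, C6, C7 together cover {devops, backend, testing, API, database, GraphQL, frontend, cloud, Kafka} — every skill.
No 2 of the 8 candidates cover everything (all 28 pairs fall short), so 3 is minimum.
Greedy (largest uncovered first) would take C4, C3, C5, C6 — 4 candidates — but 3 suffice.

3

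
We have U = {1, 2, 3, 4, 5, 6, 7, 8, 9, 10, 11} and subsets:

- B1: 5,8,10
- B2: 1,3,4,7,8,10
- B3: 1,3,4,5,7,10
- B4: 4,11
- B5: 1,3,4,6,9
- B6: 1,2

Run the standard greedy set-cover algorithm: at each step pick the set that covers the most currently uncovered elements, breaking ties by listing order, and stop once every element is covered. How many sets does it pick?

Pick 1: B2 covers 6 new elements (1, 3, 4, 7, 8, 10).
Pick 2: B5 covers 2 new elements (6, 9).
Pick 3: B1 covers 1 new elements (5).
Pick 4: B4 covers 1 new elements (11).
Pick 5: B6 covers 1 new elements (2).
Greedy uses 5 sets.

5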